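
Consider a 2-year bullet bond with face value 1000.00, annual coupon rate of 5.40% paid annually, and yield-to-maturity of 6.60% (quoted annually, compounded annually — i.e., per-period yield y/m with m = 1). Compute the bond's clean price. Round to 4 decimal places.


Coupon per period c = face * coupon_rate / m = 54.000000
Periods per year m = 1; per-period yield y/m = 0.066000
Number of cashflows N = 2
Cashflows (t years, CF_t, discount factor 1/(1+y/m)^(m*t), PV):
  t = 1.0000: CF_t = 54.000000, DF = 0.938086, PV = 50.656660
  t = 2.0000: CF_t = 1054.000000, DF = 0.880006, PV = 927.526233
Price P = sum_t PV_t = 978.182893

Answer: Price = 978.1829


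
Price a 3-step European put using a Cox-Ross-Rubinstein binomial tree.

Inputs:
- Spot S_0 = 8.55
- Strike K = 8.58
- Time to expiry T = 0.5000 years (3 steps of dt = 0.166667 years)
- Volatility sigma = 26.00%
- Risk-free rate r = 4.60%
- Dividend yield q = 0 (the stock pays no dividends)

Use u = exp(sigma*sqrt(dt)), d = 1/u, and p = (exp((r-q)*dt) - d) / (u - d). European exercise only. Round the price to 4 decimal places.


dt = T/N = 0.166667
u = exp(sigma*sqrt(dt)) = 1.111983; d = 1/u = 0.899295
p = (exp((r-q)*dt) - d) / (u - d) = 0.509674
Discount per step: exp(-r*dt) = 0.992363
Stock lattice S(k, i) with i counting down-moves:
  k=0: S(0,0) = 8.5500
  k=1: S(1,0) = 9.5075; S(1,1) = 7.6890
  k=2: S(2,0) = 10.5721; S(2,1) = 8.5500; S(2,2) = 6.9146
  k=3: S(3,0) = 11.7560; S(3,1) = 9.5075; S(3,2) = 7.6890; S(3,3) = 6.2183
Terminal payoffs V(N, i) = max(K - S_T, 0):
  V(3,0) = 0.000000; V(3,1) = 0.000000; V(3,2) = 0.891031; V(3,3) = 2.361693
Backward induction: V(k, i) = exp(-r*dt) * [p * V(k+1, i) + (1-p) * V(k+1, i+1)].
  V(2,0) = exp(-r*dt) * [p*0.000000 + (1-p)*0.000000] = 0.000000
  V(2,1) = exp(-r*dt) * [p*0.000000 + (1-p)*0.891031] = 0.433559
  V(2,2) = exp(-r*dt) * [p*0.891031 + (1-p)*2.361693] = 1.599823
  V(1,0) = exp(-r*dt) * [p*0.000000 + (1-p)*0.433559] = 0.210962
  V(1,1) = exp(-r*dt) * [p*0.433559 + (1-p)*1.599823] = 0.997730
  V(0,0) = exp(-r*dt) * [p*0.210962 + (1-p)*0.997730] = 0.592177

Answer: Price = V(0,0) = 0.5922


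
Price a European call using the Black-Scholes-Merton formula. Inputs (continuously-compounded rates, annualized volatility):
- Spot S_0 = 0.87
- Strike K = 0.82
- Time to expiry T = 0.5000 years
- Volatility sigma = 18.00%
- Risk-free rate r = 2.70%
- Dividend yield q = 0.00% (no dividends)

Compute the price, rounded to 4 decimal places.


d1 = (ln(S/K) + (r - q + 0.5*sigma^2) * T) / (sigma * sqrt(T)) = 0.63473732
d2 = d1 - sigma * sqrt(T) = 0.50745810
exp(-rT) = 0.98659072; exp(-qT) = 1.00000000
C = S_0 * exp(-qT) * N(d1) - K * exp(-rT) * N(d2)
N(d1) = 0.73720013; N(d2) = 0.69408329
C = 0.8700 * 1.00000000 * 0.73720013 - 0.8200 * 0.98659072 * 0.69408329 = 0.0798

Answer: Price = 0.0798


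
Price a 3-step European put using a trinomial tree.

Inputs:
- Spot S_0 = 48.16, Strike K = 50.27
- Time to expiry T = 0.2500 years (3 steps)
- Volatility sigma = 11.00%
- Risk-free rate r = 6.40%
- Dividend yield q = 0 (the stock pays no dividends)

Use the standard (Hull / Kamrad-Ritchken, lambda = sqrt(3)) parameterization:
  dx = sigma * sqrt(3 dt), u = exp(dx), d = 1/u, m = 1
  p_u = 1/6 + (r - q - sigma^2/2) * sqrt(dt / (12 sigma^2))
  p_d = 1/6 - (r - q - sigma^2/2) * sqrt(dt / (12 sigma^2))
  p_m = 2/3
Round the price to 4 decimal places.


dt = T/N = 0.083333; dx = sigma*sqrt(3*dt) = 0.055000
u = exp(dx) = 1.056541; d = 1/u = 0.946485
p_u = 0.210568, p_m = 0.666667, p_d = 0.122765
Discount per step: exp(-r*dt) = 0.994681
Stock lattice S(k, j) with j the centered position index:
  k=0: S(0,+0) = 48.1600
  k=1: S(1,-1) = 45.5827; S(1,+0) = 48.1600; S(1,+1) = 50.8830
  k=2: S(2,-2) = 43.1434; S(2,-1) = 45.5827; S(2,+0) = 48.1600; S(2,+1) = 50.8830; S(2,+2) = 53.7600
  k=3: S(3,-3) = 40.8346; S(3,-2) = 43.1434; S(3,-1) = 45.5827; S(3,+0) = 48.1600; S(3,+1) = 50.8830; S(3,+2) = 53.7600; S(3,+3) = 56.7996
Terminal payoffs V(N, j) = max(K - S_T, 0):
  V(3,-3) = 9.435439; V(3,-2) = 7.126628; V(3,-1) = 4.687275; V(3,+0) = 2.110000; V(3,+1) = 0.000000; V(3,+2) = 0.000000; V(3,+3) = 0.000000
Backward induction: V(k, j) = exp(-r*dt) * [p_u * V(k+1, j+1) + p_m * V(k+1, j) + p_d * V(k+1, j-1)]
  V(2,-2) = exp(-r*dt) * [p_u*4.687275 + p_m*7.126628 + p_d*9.435439] = 6.859737
  V(2,-1) = exp(-r*dt) * [p_u*2.110000 + p_m*4.687275 + p_d*7.126628] = 4.420412
  V(2,+0) = exp(-r*dt) * [p_u*0.000000 + p_m*2.110000 + p_d*4.687275] = 1.971558
  V(2,+1) = exp(-r*dt) * [p_u*0.000000 + p_m*0.000000 + p_d*2.110000] = 0.257657
  V(2,+2) = exp(-r*dt) * [p_u*0.000000 + p_m*0.000000 + p_d*0.000000] = 0.000000
  V(1,-1) = exp(-r*dt) * [p_u*1.971558 + p_m*4.420412 + p_d*6.859737] = 4.181862
  V(1,+0) = exp(-r*dt) * [p_u*0.257657 + p_m*1.971558 + p_d*4.420412] = 1.901132
  V(1,+1) = exp(-r*dt) * [p_u*0.000000 + p_m*0.257657 + p_d*1.971558] = 0.411609
  V(0,+0) = exp(-r*dt) * [p_u*0.411609 + p_m*1.901132 + p_d*4.181862] = 1.857547

Answer: Price = V(0,0) = 1.8575


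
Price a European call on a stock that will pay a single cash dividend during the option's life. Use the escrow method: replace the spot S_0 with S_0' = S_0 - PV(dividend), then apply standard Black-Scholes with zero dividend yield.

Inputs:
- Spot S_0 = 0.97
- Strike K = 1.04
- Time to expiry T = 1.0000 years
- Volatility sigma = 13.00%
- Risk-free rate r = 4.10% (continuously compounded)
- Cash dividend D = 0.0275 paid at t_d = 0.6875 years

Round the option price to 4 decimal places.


PV(D) = D * exp(-r * t_d) = 0.0275 * 0.97220606 = 0.02673567
S_0' = S_0 - PV(D) = 0.9700 - 0.02673567 = 0.94326433
d1 = (ln(S_0'/K) + (r + sigma^2/2)*T) / (sigma*sqrt(T)) = -0.37061106
d2 = d1 - sigma*sqrt(T) = -0.50061106
exp(-rT) = 0.95982913
N(d1) = 0.35546362; N(d2) = 0.30832244
C = S_0' * N(d1) - K * exp(-rT) * N(d2) = 0.94326433 * 0.35546362 - 1.0400 * 0.95982913 * 0.30832244 = 0.0275

Answer: Price = 0.0275


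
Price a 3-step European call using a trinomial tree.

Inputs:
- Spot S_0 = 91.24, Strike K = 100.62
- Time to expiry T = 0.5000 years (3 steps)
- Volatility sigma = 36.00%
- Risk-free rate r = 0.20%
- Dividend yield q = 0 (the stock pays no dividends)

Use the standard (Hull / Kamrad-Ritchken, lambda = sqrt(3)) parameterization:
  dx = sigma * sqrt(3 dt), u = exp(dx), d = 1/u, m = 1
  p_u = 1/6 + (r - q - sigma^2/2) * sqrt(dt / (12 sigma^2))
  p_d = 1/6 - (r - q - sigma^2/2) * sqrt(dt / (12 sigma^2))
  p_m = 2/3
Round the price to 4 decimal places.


dt = T/N = 0.166667; dx = sigma*sqrt(3*dt) = 0.254558
u = exp(dx) = 1.289892; d = 1/u = 0.775259
p_u = 0.146108, p_m = 0.666667, p_d = 0.187225
Discount per step: exp(-r*dt) = 0.999667
Stock lattice S(k, j) with j the centered position index:
  k=0: S(0,+0) = 91.2400
  k=1: S(1,-1) = 70.7346; S(1,+0) = 91.2400; S(1,+1) = 117.6897
  k=2: S(2,-2) = 54.8376; S(2,-1) = 70.7346; S(2,+0) = 91.2400; S(2,+1) = 117.6897; S(2,+2) = 151.8070
  k=3: S(3,-3) = 42.5133; S(3,-2) = 54.8376; S(3,-1) = 70.7346; S(3,+0) = 91.2400; S(3,+1) = 117.6897; S(3,+2) = 151.8070; S(3,+3) = 195.8147
Terminal payoffs V(N, j) = max(S_T - K, 0):
  V(3,-3) = 0.000000; V(3,-2) = 0.000000; V(3,-1) = 0.000000; V(3,+0) = 0.000000; V(3,+1) = 17.069740; V(3,+2) = 51.187046; V(3,+3) = 95.194684
Backward induction: V(k, j) = exp(-r*dt) * [p_u * V(k+1, j+1) + p_m * V(k+1, j) + p_d * V(k+1, j-1)]
  V(2,-2) = exp(-r*dt) * [p_u*0.000000 + p_m*0.000000 + p_d*0.000000] = 0.000000
  V(2,-1) = exp(-r*dt) * [p_u*0.000000 + p_m*0.000000 + p_d*0.000000] = 0.000000
  V(2,+0) = exp(-r*dt) * [p_u*17.069740 + p_m*0.000000 + p_d*0.000000] = 2.493198
  V(2,+1) = exp(-r*dt) * [p_u*51.187046 + p_m*17.069740 + p_d*0.000000] = 18.852388
  V(2,+2) = exp(-r*dt) * [p_u*95.194684 + p_m*51.187046 + p_d*17.069740] = 51.212231
  V(1,-1) = exp(-r*dt) * [p_u*2.493198 + p_m*0.000000 + p_d*0.000000] = 0.364155
  V(1,+0) = exp(-r*dt) * [p_u*18.852388 + p_m*2.493198 + p_d*0.000000] = 4.415148
  V(1,+1) = exp(-r*dt) * [p_u*51.212231 + p_m*18.852388 + p_d*2.493198] = 20.510736
  V(0,+0) = exp(-r*dt) * [p_u*20.510736 + p_m*4.415148 + p_d*0.364155] = 6.006395

Answer: Price = V(0,0) = 6.0064


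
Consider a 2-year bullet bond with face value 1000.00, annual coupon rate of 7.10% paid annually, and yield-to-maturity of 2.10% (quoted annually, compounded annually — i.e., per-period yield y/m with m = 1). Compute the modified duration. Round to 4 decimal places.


Answer: Modified duration = 1.8968

Derivation:
Coupon per period c = face * coupon_rate / m = 71.000000
Periods per year m = 1; per-period yield y/m = 0.021000
Number of cashflows N = 2
Cashflows (t years, CF_t, discount factor 1/(1+y/m)^(m*t), PV):
  t = 1.0000: CF_t = 71.000000, DF = 0.979432, PV = 69.539667
  t = 2.0000: CF_t = 1071.000000, DF = 0.959287, PV = 1027.396275
Price P = sum_t PV_t = 1096.935942
First compute Macaulay numerator sum_t t * PV_t:
  t * PV_t at t = 1.0000: 69.539667
  t * PV_t at t = 2.0000: 2054.792549
Macaulay duration D = 2124.332216 / 1096.935942 = 1.936606
Modified duration = D / (1 + y/m) = 1.936606 / (1 + 0.021000) = 1.896773


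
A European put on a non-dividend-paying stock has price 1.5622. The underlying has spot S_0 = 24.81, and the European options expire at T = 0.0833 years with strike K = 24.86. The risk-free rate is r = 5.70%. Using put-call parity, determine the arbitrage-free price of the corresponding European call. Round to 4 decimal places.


Answer: Call price = 1.6300

Derivation:
Put-call parity: C - P = S_0 * exp(-qT) - K * exp(-rT).
S_0 * exp(-qT) = 24.8100 * 1.00000000 = 24.81000000
K * exp(-rT) = 24.8600 * 0.99526315 = 24.74224202
C = P + S*exp(-qT) - K*exp(-rT)
C = 1.5622 + 24.81000000 - 24.74224202 = 1.6300


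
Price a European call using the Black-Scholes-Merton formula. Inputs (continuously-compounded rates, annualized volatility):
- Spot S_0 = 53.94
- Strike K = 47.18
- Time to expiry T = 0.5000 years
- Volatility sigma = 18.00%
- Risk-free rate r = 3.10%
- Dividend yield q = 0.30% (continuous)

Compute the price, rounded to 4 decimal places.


Answer: Price = 7.7902

Derivation:
d1 = (ln(S/K) + (r - q + 0.5*sigma^2) * T) / (sigma * sqrt(T)) = 1.22566938
d2 = d1 - sigma * sqrt(T) = 1.09839016
exp(-rT) = 0.98461951; exp(-qT) = 0.99850112
C = S_0 * exp(-qT) * N(d1) - K * exp(-rT) * N(d2)
N(d1) = 0.88983844; N(d2) = 0.86398292
C = 53.9400 * 0.99850112 * 0.88983844 - 47.1800 * 0.98461951 * 0.86398292 = 7.7902


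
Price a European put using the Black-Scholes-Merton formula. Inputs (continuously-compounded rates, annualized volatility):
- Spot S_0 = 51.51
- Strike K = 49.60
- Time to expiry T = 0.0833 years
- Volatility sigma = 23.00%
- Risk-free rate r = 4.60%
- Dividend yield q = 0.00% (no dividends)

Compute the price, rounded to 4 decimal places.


Answer: Price = 0.5404

Derivation:
d1 = (ln(S/K) + (r - q + 0.5*sigma^2) * T) / (sigma * sqrt(T)) = 0.66012194
d2 = d1 - sigma * sqrt(T) = 0.59373994
exp(-rT) = 0.99617553; exp(-qT) = 1.00000000
P = K * exp(-rT) * N(-d2) - S_0 * exp(-qT) * N(-d1)
N(-d1) = 0.25458779; N(-d2) = 0.27634303
P = 49.6000 * 0.99617553 * 0.27634303 - 51.5100 * 1.00000000 * 0.25458779 = 0.5404


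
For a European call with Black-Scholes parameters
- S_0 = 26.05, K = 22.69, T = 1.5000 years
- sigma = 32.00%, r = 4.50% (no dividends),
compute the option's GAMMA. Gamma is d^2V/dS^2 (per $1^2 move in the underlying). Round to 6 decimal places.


Answer: Gamma = 0.030142

Derivation:
d1 = 0.7205415695; d2 = 0.3286232107
phi(d1) = 0.3077311983; exp(-qT) = 1.0000000000; exp(-rT) = 0.9347277206
Gamma = exp(-qT) * phi(d1) / (S * sigma * sqrt(T)) = 1.0000000000 * 0.3077311983 / (26.0500 * 0.3200 * 1.2247448714) = 0.030142


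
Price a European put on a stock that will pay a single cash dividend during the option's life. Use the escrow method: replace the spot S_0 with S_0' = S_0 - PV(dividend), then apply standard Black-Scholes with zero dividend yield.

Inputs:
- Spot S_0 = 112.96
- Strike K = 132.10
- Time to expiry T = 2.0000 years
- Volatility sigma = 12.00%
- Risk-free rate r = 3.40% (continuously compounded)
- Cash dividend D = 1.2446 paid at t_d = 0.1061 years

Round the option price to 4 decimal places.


PV(D) = D * exp(-r * t_d) = 1.2446 * 0.99639910 = 1.24011832
S_0' = S_0 - PV(D) = 112.9600 - 1.24011832 = 111.71988168
d1 = (ln(S_0'/K) + (r + sigma^2/2)*T) / (sigma*sqrt(T)) = -0.50183680
d2 = d1 - sigma*sqrt(T) = -0.67154243
exp(-rT) = 0.93426047
N(-d1) = 0.69210884; N(-d2) = 0.74906248
P = K * exp(-rT) * N(-d2) - S_0' * N(-d1) = 132.1000 * 0.93426047 * 0.74906248 - 111.71988168 * 0.69210884 = 15.1238

Answer: Price = 15.1238


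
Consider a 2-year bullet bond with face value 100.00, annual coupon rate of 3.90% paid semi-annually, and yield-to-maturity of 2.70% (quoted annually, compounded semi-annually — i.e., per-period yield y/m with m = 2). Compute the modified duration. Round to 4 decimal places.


Coupon per period c = face * coupon_rate / m = 1.950000
Periods per year m = 2; per-period yield y/m = 0.013500
Number of cashflows N = 4
Cashflows (t years, CF_t, discount factor 1/(1+y/m)^(m*t), PV):
  t = 0.5000: CF_t = 1.950000, DF = 0.986680, PV = 1.924026
  t = 1.0000: CF_t = 1.950000, DF = 0.973537, PV = 1.898397
  t = 1.5000: CF_t = 1.950000, DF = 0.960569, PV = 1.873110
  t = 2.0000: CF_t = 101.950000, DF = 0.947774, PV = 96.625603
Price P = sum_t PV_t = 102.321136
First compute Macaulay numerator sum_t t * PV_t:
  t * PV_t at t = 0.5000: 0.962013
  t * PV_t at t = 1.0000: 1.898397
  t * PV_t at t = 1.5000: 2.809665
  t * PV_t at t = 2.0000: 193.251206
Macaulay duration D = 198.921282 / 102.321136 = 1.944088
Modified duration = D / (1 + y/m) = 1.944088 / (1 + 0.013500) = 1.918192

Answer: Modified duration = 1.9182


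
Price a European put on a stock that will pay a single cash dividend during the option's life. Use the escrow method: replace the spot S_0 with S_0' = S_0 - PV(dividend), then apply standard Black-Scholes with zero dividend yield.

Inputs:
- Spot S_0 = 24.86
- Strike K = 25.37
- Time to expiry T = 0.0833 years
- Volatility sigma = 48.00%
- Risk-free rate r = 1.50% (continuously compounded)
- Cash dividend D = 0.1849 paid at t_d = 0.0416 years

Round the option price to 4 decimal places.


Answer: Price = 1.7377

Derivation:
PV(D) = D * exp(-r * t_d) = 0.1849 * 0.99937619 = 0.18478466
S_0' = S_0 - PV(D) = 24.8600 - 0.18478466 = 24.67521534
d1 = (ln(S_0'/K) + (r + sigma^2/2)*T) / (sigma*sqrt(T)) = -0.12215134
d2 = d1 - sigma*sqrt(T) = -0.26068769
exp(-rT) = 0.99875128
N(-d1) = 0.54861042; N(-d2) = 0.60283332
P = K * exp(-rT) * N(-d2) - S_0' * N(-d1) = 25.3700 * 0.99875128 * 0.60283332 - 24.67521534 * 0.54861042 = 1.7377


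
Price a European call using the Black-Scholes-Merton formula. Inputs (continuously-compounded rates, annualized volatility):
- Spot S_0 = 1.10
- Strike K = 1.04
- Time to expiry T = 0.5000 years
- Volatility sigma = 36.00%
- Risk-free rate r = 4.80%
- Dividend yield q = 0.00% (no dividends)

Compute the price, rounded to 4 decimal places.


d1 = (ln(S/K) + (r - q + 0.5*sigma^2) * T) / (sigma * sqrt(T)) = 0.44190036
d2 = d1 - sigma * sqrt(T) = 0.18734192
exp(-rT) = 0.97628571; exp(-qT) = 1.00000000
C = S_0 * exp(-qT) * N(d1) - K * exp(-rT) * N(d2)
N(d1) = 0.67071934; N(d2) = 0.57430372
C = 1.1000 * 1.00000000 * 0.67071934 - 1.0400 * 0.97628571 * 0.57430372 = 0.1547

Answer: Price = 0.1547


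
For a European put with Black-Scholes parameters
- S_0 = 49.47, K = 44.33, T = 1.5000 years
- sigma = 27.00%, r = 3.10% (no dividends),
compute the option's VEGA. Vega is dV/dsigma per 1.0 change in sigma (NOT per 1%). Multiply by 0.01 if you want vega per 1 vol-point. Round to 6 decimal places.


Answer: Vega = 19.723706

Derivation:
d1 = 0.6377133944; d2 = 0.3070322791
phi(d1) = 0.3255374664; exp(-qT) = 1.0000000000; exp(-rT) = 0.9545645606
Vega = S * exp(-qT) * phi(d1) * sqrt(T) = 49.4700 * 1.0000000000 * 0.3255374664 * 1.2247448714 = 19.723706


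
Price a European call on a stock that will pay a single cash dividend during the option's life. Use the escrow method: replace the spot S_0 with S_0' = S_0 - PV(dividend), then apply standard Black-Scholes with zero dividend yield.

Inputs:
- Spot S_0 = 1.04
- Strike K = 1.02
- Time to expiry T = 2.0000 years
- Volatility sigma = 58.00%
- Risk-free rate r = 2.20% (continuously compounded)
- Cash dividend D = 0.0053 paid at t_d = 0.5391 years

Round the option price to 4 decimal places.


PV(D) = D * exp(-r * t_d) = 0.0053 * 0.98820985 = 0.00523751
S_0' = S_0 - PV(D) = 1.0400 - 0.00523751 = 1.03476249
d1 = (ln(S_0'/K) + (r + sigma^2/2)*T) / (sigma*sqrt(T)) = 0.48128283
d2 = d1 - sigma*sqrt(T) = -0.33896103
exp(-rT) = 0.95695396
N(d1) = 0.68484225; N(d2) = 0.36731954
C = S_0' * N(d1) - K * exp(-rT) * N(d2) = 1.03476249 * 0.68484225 - 1.0200 * 0.95695396 * 0.36731954 = 0.3501

Answer: Price = 0.3501


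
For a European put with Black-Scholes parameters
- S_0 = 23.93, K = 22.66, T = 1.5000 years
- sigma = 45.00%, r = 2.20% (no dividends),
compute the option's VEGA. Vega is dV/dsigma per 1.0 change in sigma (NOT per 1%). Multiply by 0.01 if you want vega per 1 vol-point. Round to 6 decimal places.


d1 = 0.4343882404; d2 = -0.1167469517
phi(d1) = 0.3630244452; exp(-qT) = 1.0000000000; exp(-rT) = 0.9675385596
Vega = S * exp(-qT) * phi(d1) * sqrt(T) = 23.9300 * 1.0000000000 * 0.3630244452 * 1.2247448714 = 10.639573

Answer: Vega = 10.639573


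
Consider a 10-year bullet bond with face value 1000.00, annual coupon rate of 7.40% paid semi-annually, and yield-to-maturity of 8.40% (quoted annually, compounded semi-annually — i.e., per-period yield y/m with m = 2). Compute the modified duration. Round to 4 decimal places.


Coupon per period c = face * coupon_rate / m = 37.000000
Periods per year m = 2; per-period yield y/m = 0.042000
Number of cashflows N = 20
Cashflows (t years, CF_t, discount factor 1/(1+y/m)^(m*t), PV):
  t = 0.5000: CF_t = 37.000000, DF = 0.959693, PV = 35.508637
  t = 1.0000: CF_t = 37.000000, DF = 0.921010, PV = 34.077387
  t = 1.5000: CF_t = 37.000000, DF = 0.883887, PV = 32.703826
  t = 2.0000: CF_t = 37.000000, DF = 0.848260, PV = 31.385630
  t = 2.5000: CF_t = 37.000000, DF = 0.814069, PV = 30.120566
  t = 3.0000: CF_t = 37.000000, DF = 0.781257, PV = 28.906493
  t = 3.5000: CF_t = 37.000000, DF = 0.749766, PV = 27.741356
  t = 4.0000: CF_t = 37.000000, DF = 0.719545, PV = 26.623183
  t = 4.5000: CF_t = 37.000000, DF = 0.690543, PV = 25.550079
  t = 5.0000: CF_t = 37.000000, DF = 0.662709, PV = 24.520230
  t = 5.5000: CF_t = 37.000000, DF = 0.635997, PV = 23.531890
  t = 6.0000: CF_t = 37.000000, DF = 0.610362, PV = 22.583388
  t = 6.5000: CF_t = 37.000000, DF = 0.585760, PV = 21.673117
  t = 7.0000: CF_t = 37.000000, DF = 0.562150, PV = 20.799537
  t = 7.5000: CF_t = 37.000000, DF = 0.539491, PV = 19.961168
  t = 8.0000: CF_t = 37.000000, DF = 0.517746, PV = 19.156591
  t = 8.5000: CF_t = 37.000000, DF = 0.496877, PV = 18.384444
  t = 9.0000: CF_t = 37.000000, DF = 0.476849, PV = 17.643420
  t = 9.5000: CF_t = 37.000000, DF = 0.457629, PV = 16.932265
  t = 10.0000: CF_t = 1037.000000, DF = 0.439183, PV = 455.432876
Price P = sum_t PV_t = 933.236083
First compute Macaulay numerator sum_t t * PV_t:
  t * PV_t at t = 0.5000: 17.754319
  t * PV_t at t = 1.0000: 34.077387
  t * PV_t at t = 1.5000: 49.055739
  t * PV_t at t = 2.0000: 62.771260
  t * PV_t at t = 2.5000: 75.301415
  t * PV_t at t = 3.0000: 86.719480
  t * PV_t at t = 3.5000: 97.094747
  t * PV_t at t = 4.0000: 106.492731
  t * PV_t at t = 4.5000: 114.975357
  t * PV_t at t = 5.0000: 122.601149
  t * PV_t at t = 5.5000: 129.425397
  t * PV_t at t = 6.0000: 135.500328
  t * PV_t at t = 6.5000: 140.875261
  t * PV_t at t = 7.0000: 145.596756
  t * PV_t at t = 7.5000: 149.708756
  t * PV_t at t = 8.0000: 153.252726
  t * PV_t at t = 8.5000: 156.267775
  t * PV_t at t = 9.0000: 158.790784
  t * PV_t at t = 9.5000: 160.856520
  t * PV_t at t = 10.0000: 4554.328756
Macaulay duration D = 6651.446642 / 933.236083 = 7.127293
Modified duration = D / (1 + y/m) = 7.127293 / (1 + 0.042000) = 6.840012

Answer: Modified duration = 6.8400


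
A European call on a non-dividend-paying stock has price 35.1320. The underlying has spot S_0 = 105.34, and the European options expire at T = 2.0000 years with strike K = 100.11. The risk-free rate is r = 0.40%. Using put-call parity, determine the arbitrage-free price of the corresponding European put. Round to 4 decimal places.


Put-call parity: C - P = S_0 * exp(-qT) - K * exp(-rT).
S_0 * exp(-qT) = 105.3400 * 1.00000000 = 105.34000000
K * exp(-rT) = 100.1100 * 0.99203191 = 99.31231499
P = C - S*exp(-qT) + K*exp(-rT)
P = 35.1320 - 105.34000000 + 99.31231499 = 29.1043

Answer: Put price = 29.1043


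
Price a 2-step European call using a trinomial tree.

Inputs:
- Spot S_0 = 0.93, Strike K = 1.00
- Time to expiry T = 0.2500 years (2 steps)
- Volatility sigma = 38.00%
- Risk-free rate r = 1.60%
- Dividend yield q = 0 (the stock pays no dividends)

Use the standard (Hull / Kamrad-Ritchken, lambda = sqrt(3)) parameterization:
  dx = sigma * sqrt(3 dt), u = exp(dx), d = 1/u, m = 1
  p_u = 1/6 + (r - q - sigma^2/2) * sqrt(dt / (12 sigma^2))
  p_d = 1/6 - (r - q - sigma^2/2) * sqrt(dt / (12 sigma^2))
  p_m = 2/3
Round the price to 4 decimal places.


Answer: Price = V(0,0) = 0.0460

Derivation:
dt = T/N = 0.125000; dx = sigma*sqrt(3*dt) = 0.232702
u = exp(dx) = 1.262005; d = 1/u = 0.792390
p_u = 0.151572, p_m = 0.666667, p_d = 0.181761
Discount per step: exp(-r*dt) = 0.998002
Stock lattice S(k, j) with j the centered position index:
  k=0: S(0,+0) = 0.9300
  k=1: S(1,-1) = 0.7369; S(1,+0) = 0.9300; S(1,+1) = 1.1737
  k=2: S(2,-2) = 0.5839; S(2,-1) = 0.7369; S(2,+0) = 0.9300; S(2,+1) = 1.1737; S(2,+2) = 1.4812
Terminal payoffs V(N, j) = max(S_T - K, 0):
  V(2,-2) = 0.000000; V(2,-1) = 0.000000; V(2,+0) = 0.000000; V(2,+1) = 0.173664; V(2,+2) = 0.481170
Backward induction: V(k, j) = exp(-r*dt) * [p_u * V(k+1, j+1) + p_m * V(k+1, j) + p_d * V(k+1, j-1)]
  V(1,-1) = exp(-r*dt) * [p_u*0.000000 + p_m*0.000000 + p_d*0.000000] = 0.000000
  V(1,+0) = exp(-r*dt) * [p_u*0.173664 + p_m*0.000000 + p_d*0.000000] = 0.026270
  V(1,+1) = exp(-r*dt) * [p_u*0.481170 + p_m*0.173664 + p_d*0.000000] = 0.188331
  V(0,+0) = exp(-r*dt) * [p_u*0.188331 + p_m*0.026270 + p_d*0.000000] = 0.045967


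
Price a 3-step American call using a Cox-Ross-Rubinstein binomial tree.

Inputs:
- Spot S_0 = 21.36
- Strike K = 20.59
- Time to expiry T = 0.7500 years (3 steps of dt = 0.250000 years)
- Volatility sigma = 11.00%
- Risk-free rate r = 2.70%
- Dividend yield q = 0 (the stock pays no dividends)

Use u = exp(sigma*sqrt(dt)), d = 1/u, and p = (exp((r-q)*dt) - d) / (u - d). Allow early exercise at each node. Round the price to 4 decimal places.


Answer: Price = V(0,0) = 1.5303

Derivation:
dt = T/N = 0.250000
u = exp(sigma*sqrt(dt)) = 1.056541; d = 1/u = 0.946485
p = (exp((r-q)*dt) - d) / (u - d) = 0.547794
Discount per step: exp(-r*dt) = 0.993273
Stock lattice S(k, i) with i counting down-moves:
  k=0: S(0,0) = 21.3600
  k=1: S(1,0) = 22.5677; S(1,1) = 20.2169
  k=2: S(2,0) = 23.8437; S(2,1) = 21.3600; S(2,2) = 19.1350
  k=3: S(3,0) = 25.1918; S(3,1) = 22.5677; S(3,2) = 20.2169; S(3,3) = 18.1110
Terminal payoffs V(N, i) = max(S_T - K, 0):
  V(3,0) = 4.601837; V(3,1) = 1.977708; V(3,2) = 0.000000; V(3,3) = 0.000000
Backward induction: V(k, i) = exp(-r*dt) * [p * V(k+1, i) + (1-p) * V(k+1, i+1)]; then take max(V_cont, immediate exercise) for American.
  V(2,0) = exp(-r*dt) * [p*4.601837 + (1-p)*1.977708] = 3.392214; exercise = 3.253700; V(2,0) = max -> 3.392214
  V(2,1) = exp(-r*dt) * [p*1.977708 + (1-p)*0.000000] = 1.076087; exercise = 0.770000; V(2,1) = max -> 1.076087
  V(2,2) = exp(-r*dt) * [p*0.000000 + (1-p)*0.000000] = 0.000000; exercise = 0.000000; V(2,2) = max -> 0.000000
  V(1,0) = exp(-r*dt) * [p*3.392214 + (1-p)*1.076087] = 2.329072; exercise = 1.977708; V(1,0) = max -> 2.329072
  V(1,1) = exp(-r*dt) * [p*1.076087 + (1-p)*0.000000] = 0.585508; exercise = 0.000000; V(1,1) = max -> 0.585508
  V(0,0) = exp(-r*dt) * [p*2.329072 + (1-p)*0.585508] = 1.530257; exercise = 0.770000; V(0,0) = max -> 1.530257


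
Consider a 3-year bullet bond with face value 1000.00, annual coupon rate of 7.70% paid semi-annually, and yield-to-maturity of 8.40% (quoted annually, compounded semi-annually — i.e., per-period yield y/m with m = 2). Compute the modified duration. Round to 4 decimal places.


Answer: Modified duration = 2.6223

Derivation:
Coupon per period c = face * coupon_rate / m = 38.500000
Periods per year m = 2; per-period yield y/m = 0.042000
Number of cashflows N = 6
Cashflows (t years, CF_t, discount factor 1/(1+y/m)^(m*t), PV):
  t = 0.5000: CF_t = 38.500000, DF = 0.959693, PV = 36.948177
  t = 1.0000: CF_t = 38.500000, DF = 0.921010, PV = 35.458903
  t = 1.5000: CF_t = 38.500000, DF = 0.883887, PV = 34.029657
  t = 2.0000: CF_t = 38.500000, DF = 0.848260, PV = 32.658020
  t = 2.5000: CF_t = 38.500000, DF = 0.814069, PV = 31.341670
  t = 3.0000: CF_t = 1038.500000, DF = 0.781257, PV = 811.334955
Price P = sum_t PV_t = 981.771381
First compute Macaulay numerator sum_t t * PV_t:
  t * PV_t at t = 0.5000: 18.474088
  t * PV_t at t = 1.0000: 35.458903
  t * PV_t at t = 1.5000: 51.044486
  t * PV_t at t = 2.0000: 65.316040
  t * PV_t at t = 2.5000: 78.354175
  t * PV_t at t = 3.0000: 2434.004864
Macaulay duration D = 2682.652556 / 981.771381 = 2.732462
Modified duration = D / (1 + y/m) = 2.732462 / (1 + 0.042000) = 2.622324


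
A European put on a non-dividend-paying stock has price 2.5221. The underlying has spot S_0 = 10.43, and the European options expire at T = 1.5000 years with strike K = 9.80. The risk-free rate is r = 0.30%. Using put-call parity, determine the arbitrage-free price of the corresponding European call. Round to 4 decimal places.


Answer: Call price = 3.1961

Derivation:
Put-call parity: C - P = S_0 * exp(-qT) - K * exp(-rT).
S_0 * exp(-qT) = 10.4300 * 1.00000000 = 10.43000000
K * exp(-rT) = 9.8000 * 0.99551011 = 9.75599908
C = P + S*exp(-qT) - K*exp(-rT)
C = 2.5221 + 10.43000000 - 9.75599908 = 3.1961


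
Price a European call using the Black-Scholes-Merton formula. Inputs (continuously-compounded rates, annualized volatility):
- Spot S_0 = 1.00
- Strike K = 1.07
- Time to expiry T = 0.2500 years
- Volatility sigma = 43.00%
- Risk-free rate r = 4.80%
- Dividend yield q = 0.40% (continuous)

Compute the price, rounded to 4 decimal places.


Answer: Price = 0.0619

Derivation:
d1 = (ln(S/K) + (r - q + 0.5*sigma^2) * T) / (sigma * sqrt(T)) = -0.15602860
d2 = d1 - sigma * sqrt(T) = -0.37102860
exp(-rT) = 0.98807171; exp(-qT) = 0.99900050
C = S_0 * exp(-qT) * N(d1) - K * exp(-rT) * N(d2)
N(d1) = 0.43800524; N(d2) = 0.35530812
C = 1.0000 * 0.99900050 * 0.43800524 - 1.0700 * 0.98807171 * 0.35530812 = 0.0619


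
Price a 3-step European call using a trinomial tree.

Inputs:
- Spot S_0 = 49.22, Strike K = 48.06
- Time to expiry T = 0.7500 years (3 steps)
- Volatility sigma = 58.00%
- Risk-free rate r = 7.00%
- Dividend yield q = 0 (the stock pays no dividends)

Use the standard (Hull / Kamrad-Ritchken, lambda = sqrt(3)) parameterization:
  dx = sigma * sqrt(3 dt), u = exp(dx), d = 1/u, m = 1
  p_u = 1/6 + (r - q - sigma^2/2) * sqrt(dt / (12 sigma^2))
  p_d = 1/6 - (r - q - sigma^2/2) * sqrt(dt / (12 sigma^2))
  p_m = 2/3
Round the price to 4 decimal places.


dt = T/N = 0.250000; dx = sigma*sqrt(3*dt) = 0.502295
u = exp(dx) = 1.652509; d = 1/u = 0.605140
p_u = 0.142229, p_m = 0.666667, p_d = 0.191105
Discount per step: exp(-r*dt) = 0.982652
Stock lattice S(k, j) with j the centered position index:
  k=0: S(0,+0) = 49.2200
  k=1: S(1,-1) = 29.7850; S(1,+0) = 49.2200; S(1,+1) = 81.3365
  k=2: S(2,-2) = 18.0241; S(2,-1) = 29.7850; S(2,+0) = 49.2200; S(2,+1) = 81.3365; S(2,+2) = 134.4093
  k=3: S(3,-3) = 10.9071; S(3,-2) = 18.0241; S(3,-1) = 29.7850; S(3,+0) = 49.2200; S(3,+1) = 81.3365; S(3,+2) = 134.4093; S(3,+3) = 222.1126
Terminal payoffs V(N, j) = max(S_T - K, 0):
  V(3,-3) = 0.000000; V(3,-2) = 0.000000; V(3,-1) = 0.000000; V(3,+0) = 1.160000; V(3,+1) = 33.276493; V(3,+2) = 86.349285; V(3,+3) = 174.052553
Backward induction: V(k, j) = exp(-r*dt) * [p_u * V(k+1, j+1) + p_m * V(k+1, j) + p_d * V(k+1, j-1)]
  V(2,-2) = exp(-r*dt) * [p_u*0.000000 + p_m*0.000000 + p_d*0.000000] = 0.000000
  V(2,-1) = exp(-r*dt) * [p_u*1.160000 + p_m*0.000000 + p_d*0.000000] = 0.162123
  V(2,+0) = exp(-r*dt) * [p_u*33.276493 + p_m*1.160000 + p_d*0.000000] = 5.410689
  V(2,+1) = exp(-r*dt) * [p_u*86.349285 + p_m*33.276493 + p_d*1.160000] = 34.085619
  V(2,+2) = exp(-r*dt) * [p_u*174.052553 + p_m*86.349285 + p_d*33.276493] = 87.142355
  V(1,-1) = exp(-r*dt) * [p_u*5.410689 + p_m*0.162123 + p_d*0.000000] = 0.862413
  V(1,+0) = exp(-r*dt) * [p_u*34.085619 + p_m*5.410689 + p_d*0.162123] = 8.338852
  V(1,+1) = exp(-r*dt) * [p_u*87.142355 + p_m*34.085619 + p_d*5.410689] = 35.524753
  V(0,+0) = exp(-r*dt) * [p_u*35.524753 + p_m*8.338852 + p_d*0.862413] = 10.589738

Answer: Price = V(0,0) = 10.5897


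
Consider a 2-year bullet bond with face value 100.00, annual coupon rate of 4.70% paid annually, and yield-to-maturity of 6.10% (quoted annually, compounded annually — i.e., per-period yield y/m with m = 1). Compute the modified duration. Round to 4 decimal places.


Answer: Modified duration = 1.8422

Derivation:
Coupon per period c = face * coupon_rate / m = 4.700000
Periods per year m = 1; per-period yield y/m = 0.061000
Number of cashflows N = 2
Cashflows (t years, CF_t, discount factor 1/(1+y/m)^(m*t), PV):
  t = 1.0000: CF_t = 4.700000, DF = 0.942507, PV = 4.429783
  t = 2.0000: CF_t = 104.700000, DF = 0.888320, PV = 93.007059
Price P = sum_t PV_t = 97.436843
First compute Macaulay numerator sum_t t * PV_t:
  t * PV_t at t = 1.0000: 4.429783
  t * PV_t at t = 2.0000: 186.014119
Macaulay duration D = 190.443902 / 97.436843 = 1.954537
Modified duration = D / (1 + y/m) = 1.954537 / (1 + 0.061000) = 1.842165


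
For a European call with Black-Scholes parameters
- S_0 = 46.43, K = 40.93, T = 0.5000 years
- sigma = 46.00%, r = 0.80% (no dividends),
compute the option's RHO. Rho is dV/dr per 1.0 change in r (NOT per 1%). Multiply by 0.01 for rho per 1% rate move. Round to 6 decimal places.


Answer: Rho = 12.103267

Derivation:
d1 = 0.5625572815; d2 = 0.2372881621
phi(d1) = 0.3405566206; exp(-qT) = 1.0000000000; exp(-rT) = 0.9960079893
N(d2) = 0.5937833774
Rho = K*T*exp(-rT)*N(d2) = 40.9300 * 0.5000 * 0.9960079893 * 0.5937833774 = 12.103267


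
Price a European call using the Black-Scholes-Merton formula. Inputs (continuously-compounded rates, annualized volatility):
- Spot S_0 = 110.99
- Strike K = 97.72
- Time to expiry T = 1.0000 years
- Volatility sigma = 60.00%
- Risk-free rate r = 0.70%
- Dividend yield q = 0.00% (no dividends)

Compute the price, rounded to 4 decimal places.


Answer: Price = 32.0977

Derivation:
d1 = (ln(S/K) + (r - q + 0.5*sigma^2) * T) / (sigma * sqrt(T)) = 0.52388977
d2 = d1 - sigma * sqrt(T) = -0.07611023
exp(-rT) = 0.99302444; exp(-qT) = 1.00000000
C = S_0 * exp(-qT) * N(d1) - K * exp(-rT) * N(d2)
N(d1) = 0.69982239; N(d2) = 0.46966570
C = 110.9900 * 1.00000000 * 0.69982239 - 97.7200 * 0.99302444 * 0.46966570 = 32.0977


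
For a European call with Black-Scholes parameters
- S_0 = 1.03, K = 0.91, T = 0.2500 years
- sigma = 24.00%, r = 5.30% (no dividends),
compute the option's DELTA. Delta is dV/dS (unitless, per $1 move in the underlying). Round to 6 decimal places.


d1 = 1.2026623476; d2 = 1.0826623476
phi(d1) = 0.1935659700; exp(-qT) = 1.0000000000; exp(-rT) = 0.9868373948
N(d1) = 0.8854464950
Delta = exp(-qT) * N(d1) = 1.0000000000 * 0.8854464950 = 0.885446

Answer: Delta = 0.885446


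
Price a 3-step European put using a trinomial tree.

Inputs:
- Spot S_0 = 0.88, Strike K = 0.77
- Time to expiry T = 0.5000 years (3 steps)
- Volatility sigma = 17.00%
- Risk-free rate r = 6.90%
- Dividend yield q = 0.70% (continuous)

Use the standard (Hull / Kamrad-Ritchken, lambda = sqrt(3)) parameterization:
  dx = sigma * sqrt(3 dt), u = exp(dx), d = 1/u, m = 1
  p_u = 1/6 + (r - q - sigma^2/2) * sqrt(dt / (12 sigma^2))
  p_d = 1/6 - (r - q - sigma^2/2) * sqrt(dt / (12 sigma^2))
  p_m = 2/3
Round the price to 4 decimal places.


dt = T/N = 0.166667; dx = sigma*sqrt(3*dt) = 0.120208
u = exp(dx) = 1.127732; d = 1/u = 0.886736
p_u = 0.199630, p_m = 0.666667, p_d = 0.133703
Discount per step: exp(-r*dt) = 0.988566
Stock lattice S(k, j) with j the centered position index:
  k=0: S(0,+0) = 0.8800
  k=1: S(1,-1) = 0.7803; S(1,+0) = 0.8800; S(1,+1) = 0.9924
  k=2: S(2,-2) = 0.6919; S(2,-1) = 0.7803; S(2,+0) = 0.8800; S(2,+1) = 0.9924; S(2,+2) = 1.1192
  k=3: S(3,-3) = 0.6136; S(3,-2) = 0.6919; S(3,-1) = 0.7803; S(3,+0) = 0.8800; S(3,+1) = 0.9924; S(3,+2) = 1.1192; S(3,+3) = 1.2621
Terminal payoffs V(N, j) = max(K - S_T, 0):
  V(3,-3) = 0.156428; V(3,-2) = 0.078056; V(3,-1) = 0.000000; V(3,+0) = 0.000000; V(3,+1) = 0.000000; V(3,+2) = 0.000000; V(3,+3) = 0.000000
Backward induction: V(k, j) = exp(-r*dt) * [p_u * V(k+1, j+1) + p_m * V(k+1, j) + p_d * V(k+1, j-1)]
  V(2,-2) = exp(-r*dt) * [p_u*0.000000 + p_m*0.078056 + p_d*0.156428] = 0.072118
  V(2,-1) = exp(-r*dt) * [p_u*0.000000 + p_m*0.000000 + p_d*0.078056] = 0.010317
  V(2,+0) = exp(-r*dt) * [p_u*0.000000 + p_m*0.000000 + p_d*0.000000] = 0.000000
  V(2,+1) = exp(-r*dt) * [p_u*0.000000 + p_m*0.000000 + p_d*0.000000] = 0.000000
  V(2,+2) = exp(-r*dt) * [p_u*0.000000 + p_m*0.000000 + p_d*0.000000] = 0.000000
  V(1,-1) = exp(-r*dt) * [p_u*0.000000 + p_m*0.010317 + p_d*0.072118] = 0.016331
  V(1,+0) = exp(-r*dt) * [p_u*0.000000 + p_m*0.000000 + p_d*0.010317] = 0.001364
  V(1,+1) = exp(-r*dt) * [p_u*0.000000 + p_m*0.000000 + p_d*0.000000] = 0.000000
  V(0,+0) = exp(-r*dt) * [p_u*0.000000 + p_m*0.001364 + p_d*0.016331] = 0.003057

Answer: Price = V(0,0) = 0.0031


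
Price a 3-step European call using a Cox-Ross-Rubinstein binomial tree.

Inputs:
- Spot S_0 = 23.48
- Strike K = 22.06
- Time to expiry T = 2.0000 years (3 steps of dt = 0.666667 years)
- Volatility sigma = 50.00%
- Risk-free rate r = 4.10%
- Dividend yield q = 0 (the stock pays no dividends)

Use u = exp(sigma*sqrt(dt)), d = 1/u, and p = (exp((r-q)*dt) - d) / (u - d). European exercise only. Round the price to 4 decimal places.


Answer: Price = V(0,0) = 8.1952

Derivation:
dt = T/N = 0.666667
u = exp(sigma*sqrt(dt)) = 1.504181; d = 1/u = 0.664814
p = (exp((r-q)*dt) - d) / (u - d) = 0.432346
Discount per step: exp(-r*dt) = 0.973037
Stock lattice S(k, i) with i counting down-moves:
  k=0: S(0,0) = 23.4800
  k=1: S(1,0) = 35.3182; S(1,1) = 15.6098
  k=2: S(2,0) = 53.1249; S(2,1) = 23.4800; S(2,2) = 10.3776
  k=3: S(3,0) = 79.9094; S(3,1) = 35.3182; S(3,2) = 15.6098; S(3,3) = 6.8992
Terminal payoffs V(N, i) = max(S_T - K, 0):
  V(3,0) = 57.849430; V(3,1) = 13.258160; V(3,2) = 0.000000; V(3,3) = 0.000000
Backward induction: V(k, i) = exp(-r*dt) * [p * V(k+1, i) + (1-p) * V(k+1, i+1)].
  V(2,0) = exp(-r*dt) * [p*57.849430 + (1-p)*13.258160] = 31.659698
  V(2,1) = exp(-r*dt) * [p*13.258160 + (1-p)*0.000000] = 5.577551
  V(2,2) = exp(-r*dt) * [p*0.000000 + (1-p)*0.000000] = 0.000000
  V(1,0) = exp(-r*dt) * [p*31.659698 + (1-p)*5.577551] = 16.399614
  V(1,1) = exp(-r*dt) * [p*5.577551 + (1-p)*0.000000] = 2.346410
  V(0,0) = exp(-r*dt) * [p*16.399614 + (1-p)*2.346410] = 8.195160


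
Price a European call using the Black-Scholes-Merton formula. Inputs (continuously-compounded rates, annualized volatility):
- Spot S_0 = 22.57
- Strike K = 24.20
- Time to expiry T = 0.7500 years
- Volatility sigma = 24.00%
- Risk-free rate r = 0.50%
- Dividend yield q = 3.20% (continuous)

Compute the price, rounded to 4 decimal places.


d1 = (ln(S/K) + (r - q + 0.5*sigma^2) * T) / (sigma * sqrt(T)) = -0.32899844
d2 = d1 - sigma * sqrt(T) = -0.53684454
exp(-rT) = 0.99625702; exp(-qT) = 0.97628571
C = S_0 * exp(-qT) * N(d1) - K * exp(-rT) * N(d2)
N(d1) = 0.37107843; N(d2) = 0.29568750
C = 22.5700 * 0.97628571 * 0.37107843 - 24.2000 * 0.99625702 * 0.29568750 = 1.0478

Answer: Price = 1.0478


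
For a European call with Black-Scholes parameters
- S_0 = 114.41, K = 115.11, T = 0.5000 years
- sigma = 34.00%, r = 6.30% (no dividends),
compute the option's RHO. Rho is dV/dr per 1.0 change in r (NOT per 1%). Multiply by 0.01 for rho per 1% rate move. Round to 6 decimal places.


Answer: Rho = 27.561271

Derivation:
d1 = 0.2258594510; d2 = -0.0145568546
phi(d1) = 0.3888954339; exp(-qT) = 1.0000000000; exp(-rT) = 0.9689909565
N(d2) = 0.4941928603
Rho = K*T*exp(-rT)*N(d2) = 115.1100 * 0.5000 * 0.9689909565 * 0.4941928603 = 27.561271


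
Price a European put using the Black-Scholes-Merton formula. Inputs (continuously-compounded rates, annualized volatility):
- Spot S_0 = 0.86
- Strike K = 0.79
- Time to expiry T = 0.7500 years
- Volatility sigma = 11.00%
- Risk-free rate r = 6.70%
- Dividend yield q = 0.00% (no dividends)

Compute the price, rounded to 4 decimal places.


Answer: Price = 0.0027

Derivation:
d1 = (ln(S/K) + (r - q + 0.5*sigma^2) * T) / (sigma * sqrt(T)) = 1.46633263
d2 = d1 - sigma * sqrt(T) = 1.37106983
exp(-rT) = 0.95099165; exp(-qT) = 1.00000000
P = K * exp(-rT) * N(-d2) - S_0 * exp(-qT) * N(-d1)
N(-d1) = 0.07127885; N(-d2) = 0.08517659
P = 0.7900 * 0.95099165 * 0.08517659 - 0.8600 * 1.00000000 * 0.07127885 = 0.0027


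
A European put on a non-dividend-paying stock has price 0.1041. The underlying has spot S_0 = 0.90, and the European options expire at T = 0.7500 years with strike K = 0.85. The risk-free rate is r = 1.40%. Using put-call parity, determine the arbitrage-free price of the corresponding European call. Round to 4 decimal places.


Put-call parity: C - P = S_0 * exp(-qT) - K * exp(-rT).
S_0 * exp(-qT) = 0.9000 * 1.00000000 = 0.90000000
K * exp(-rT) = 0.8500 * 0.98955493 = 0.84112169
C = P + S*exp(-qT) - K*exp(-rT)
C = 0.1041 + 0.90000000 - 0.84112169 = 0.1630

Answer: Call price = 0.1630


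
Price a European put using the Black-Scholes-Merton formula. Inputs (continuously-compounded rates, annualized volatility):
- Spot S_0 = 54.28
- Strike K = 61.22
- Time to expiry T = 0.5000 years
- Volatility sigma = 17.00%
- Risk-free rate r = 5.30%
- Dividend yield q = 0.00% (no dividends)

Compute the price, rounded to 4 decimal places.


Answer: Price = 6.1888

Derivation:
d1 = (ln(S/K) + (r - q + 0.5*sigma^2) * T) / (sigma * sqrt(T)) = -0.72035961
d2 = d1 - sigma * sqrt(T) = -0.84056777
exp(-rT) = 0.97384804; exp(-qT) = 1.00000000
P = K * exp(-rT) * N(-d2) - S_0 * exp(-qT) * N(-d1)
N(-d1) = 0.76434820; N(-d2) = 0.79970494
P = 61.2200 * 0.97384804 * 0.79970494 - 54.2800 * 1.00000000 * 0.76434820 = 6.1888


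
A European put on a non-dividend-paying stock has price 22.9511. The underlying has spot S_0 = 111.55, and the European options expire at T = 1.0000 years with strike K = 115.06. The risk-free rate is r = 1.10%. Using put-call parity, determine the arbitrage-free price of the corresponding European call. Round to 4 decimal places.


Put-call parity: C - P = S_0 * exp(-qT) - K * exp(-rT).
S_0 * exp(-qT) = 111.5500 * 1.00000000 = 111.55000000
K * exp(-rT) = 115.0600 * 0.98906028 = 113.80127568
C = P + S*exp(-qT) - K*exp(-rT)
C = 22.9511 + 111.55000000 - 113.80127568 = 20.6998

Answer: Call price = 20.6998


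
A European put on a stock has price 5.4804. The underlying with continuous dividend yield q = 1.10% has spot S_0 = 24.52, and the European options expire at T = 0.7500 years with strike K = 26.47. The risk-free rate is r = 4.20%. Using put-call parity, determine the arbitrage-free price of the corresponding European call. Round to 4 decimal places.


Answer: Call price = 4.1498

Derivation:
Put-call parity: C - P = S_0 * exp(-qT) - K * exp(-rT).
S_0 * exp(-qT) = 24.5200 * 0.99178394 = 24.31854216
K * exp(-rT) = 26.4700 * 0.96899096 = 25.64919062
C = P + S*exp(-qT) - K*exp(-rT)
C = 5.4804 + 24.31854216 - 25.64919062 = 4.1498


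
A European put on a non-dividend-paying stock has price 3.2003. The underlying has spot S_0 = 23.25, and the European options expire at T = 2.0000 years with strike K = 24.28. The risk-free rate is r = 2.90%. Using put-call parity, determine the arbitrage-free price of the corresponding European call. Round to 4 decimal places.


Answer: Call price = 3.5385

Derivation:
Put-call parity: C - P = S_0 * exp(-qT) - K * exp(-rT).
S_0 * exp(-qT) = 23.2500 * 1.00000000 = 23.25000000
K * exp(-rT) = 24.2800 * 0.94364995 = 22.91182072
C = P + S*exp(-qT) - K*exp(-rT)
C = 3.2003 + 23.25000000 - 22.91182072 = 3.5385
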